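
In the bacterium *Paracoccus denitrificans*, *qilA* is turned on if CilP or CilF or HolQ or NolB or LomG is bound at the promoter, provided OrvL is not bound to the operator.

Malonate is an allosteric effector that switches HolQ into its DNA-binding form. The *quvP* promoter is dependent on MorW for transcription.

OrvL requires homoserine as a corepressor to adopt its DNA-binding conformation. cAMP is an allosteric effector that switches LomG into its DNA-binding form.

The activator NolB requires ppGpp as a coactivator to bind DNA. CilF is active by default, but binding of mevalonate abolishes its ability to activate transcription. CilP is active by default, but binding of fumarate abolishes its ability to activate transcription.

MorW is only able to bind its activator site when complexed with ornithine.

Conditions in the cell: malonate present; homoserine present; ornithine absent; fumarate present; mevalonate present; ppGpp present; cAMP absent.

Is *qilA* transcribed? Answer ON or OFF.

Homoserine is present, so OrvL is active.
Fumarate is present, so CilP is inactive.
Mevalonate is present, so CilF is inactive.
Malonate is present, so HolQ is active.
ppGpp is present, so NolB is active.
cAMP is absent, so LomG is inactive.
With repressor OrvL bound, *qilA* is not transcribed.

OFF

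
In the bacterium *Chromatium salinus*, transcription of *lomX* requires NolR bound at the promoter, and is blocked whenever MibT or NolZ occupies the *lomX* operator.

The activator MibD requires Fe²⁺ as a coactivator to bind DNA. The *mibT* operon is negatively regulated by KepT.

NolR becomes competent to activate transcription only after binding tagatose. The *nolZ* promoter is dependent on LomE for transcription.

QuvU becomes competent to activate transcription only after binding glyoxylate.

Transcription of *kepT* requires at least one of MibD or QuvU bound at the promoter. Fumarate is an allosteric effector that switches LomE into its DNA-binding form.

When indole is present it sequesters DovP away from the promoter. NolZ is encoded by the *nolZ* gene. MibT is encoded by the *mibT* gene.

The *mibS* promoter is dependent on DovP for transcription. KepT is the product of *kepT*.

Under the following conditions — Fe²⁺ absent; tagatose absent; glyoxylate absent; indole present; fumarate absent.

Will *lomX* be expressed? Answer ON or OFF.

OFF

Fe²⁺ is absent, so MibD is inactive.
Glyoxylate is absent, so QuvU is inactive.
No activator is available at the *kepT* promoter, so *kepT* is not transcribed.
So KepT is not produced.
With no repressor bound, *mibT* is transcribed.
So MibT is produced and active.
Fumarate is absent, so LomE is inactive.
Required activator LomE is absent, so *nolZ* is not transcribed.
So NolZ is not produced.
Tagatose is absent, so NolR is inactive.
With repressor MibT bound, *lomX* is not transcribed.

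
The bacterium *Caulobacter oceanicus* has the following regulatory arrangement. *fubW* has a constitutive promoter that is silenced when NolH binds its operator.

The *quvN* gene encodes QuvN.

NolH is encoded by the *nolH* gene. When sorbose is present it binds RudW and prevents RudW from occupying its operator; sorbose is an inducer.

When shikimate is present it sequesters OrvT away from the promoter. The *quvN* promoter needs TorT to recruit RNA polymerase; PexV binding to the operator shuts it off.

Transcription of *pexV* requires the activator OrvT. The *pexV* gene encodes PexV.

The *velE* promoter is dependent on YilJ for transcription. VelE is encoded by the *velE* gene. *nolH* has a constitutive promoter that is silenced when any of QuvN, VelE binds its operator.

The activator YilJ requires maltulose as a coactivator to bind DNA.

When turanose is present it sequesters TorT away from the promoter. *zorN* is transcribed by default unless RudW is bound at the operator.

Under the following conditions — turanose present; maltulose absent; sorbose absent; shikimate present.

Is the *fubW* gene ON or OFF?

OFF

Shikimate is present, so OrvT is inactive.
Required activator OrvT is absent, so *pexV* is not transcribed.
So PexV is not produced.
Turanose is present, so TorT is inactive.
Required activator TorT is absent, so *quvN* is not transcribed.
So QuvN is not produced.
Maltulose is absent, so YilJ is inactive.
Required activator YilJ is absent, so *velE* is not transcribed.
So VelE is not produced.
With no repressor bound, *nolH* is transcribed.
So NolH is produced and active.
With repressor NolH bound, *fubW* is not transcribed.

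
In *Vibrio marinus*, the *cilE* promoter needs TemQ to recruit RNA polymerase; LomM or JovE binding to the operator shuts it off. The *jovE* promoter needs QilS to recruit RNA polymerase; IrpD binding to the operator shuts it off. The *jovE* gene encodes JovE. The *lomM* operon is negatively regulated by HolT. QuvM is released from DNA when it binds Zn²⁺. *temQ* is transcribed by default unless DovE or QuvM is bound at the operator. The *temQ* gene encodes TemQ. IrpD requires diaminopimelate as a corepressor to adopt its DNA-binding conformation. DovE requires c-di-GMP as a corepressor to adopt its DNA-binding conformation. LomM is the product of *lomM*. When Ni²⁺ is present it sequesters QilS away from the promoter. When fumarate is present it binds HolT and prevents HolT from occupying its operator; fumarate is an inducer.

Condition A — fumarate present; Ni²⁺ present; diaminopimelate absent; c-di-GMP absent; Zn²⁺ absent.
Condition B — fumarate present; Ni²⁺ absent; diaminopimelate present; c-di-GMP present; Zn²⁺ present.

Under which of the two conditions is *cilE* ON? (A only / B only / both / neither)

Condition A:
Fumarate is present, so HolT is inactive.
With no repressor bound, *lomM* is transcribed.
So LomM is produced and active.
Ni²⁺ is present, so QilS is inactive.
Diaminopimelate is absent, so IrpD is inactive.
Required activator QilS is absent, so *jovE* is not transcribed.
So JovE is not produced.
c-di-GMP is absent, so DovE is inactive.
Zn²⁺ is absent, so QuvM is active.
With repressor QuvM bound, *temQ* is not transcribed.
So TemQ is not produced.
With repressor LomM bound, *cilE* is not transcribed.
→ *cilE* is OFF in A.
Condition B:
Fumarate is present, so HolT is inactive.
With no repressor bound, *lomM* is transcribed.
So LomM is produced and active.
Ni²⁺ is absent, so QilS is active.
Diaminopimelate is present, so IrpD is active.
With repressor IrpD bound, *jovE* is not transcribed.
So JovE is not produced.
c-di-GMP is present, so DovE is active.
Zn²⁺ is present, so QuvM is inactive.
With repressor DovE bound, *temQ* is not transcribed.
So TemQ is not produced.
With repressor LomM bound, *cilE* is not transcribed.
→ *cilE* is OFF in B.

neither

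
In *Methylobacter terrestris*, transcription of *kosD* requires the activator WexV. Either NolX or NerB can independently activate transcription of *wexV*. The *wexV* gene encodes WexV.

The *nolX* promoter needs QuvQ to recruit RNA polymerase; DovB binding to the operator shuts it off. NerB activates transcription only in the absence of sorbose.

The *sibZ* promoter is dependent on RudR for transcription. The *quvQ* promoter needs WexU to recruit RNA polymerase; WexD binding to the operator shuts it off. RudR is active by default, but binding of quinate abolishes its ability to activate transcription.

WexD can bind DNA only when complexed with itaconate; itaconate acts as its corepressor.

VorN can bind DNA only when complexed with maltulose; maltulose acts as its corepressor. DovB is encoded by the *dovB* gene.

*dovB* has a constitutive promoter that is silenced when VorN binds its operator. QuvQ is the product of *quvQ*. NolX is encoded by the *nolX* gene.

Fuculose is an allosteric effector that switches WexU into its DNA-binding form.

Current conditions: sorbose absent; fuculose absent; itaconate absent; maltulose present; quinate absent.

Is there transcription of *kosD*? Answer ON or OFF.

ON

Fuculose is absent, so WexU is inactive.
Itaconate is absent, so WexD is inactive.
Required activator WexU is absent, so *quvQ* is not transcribed.
So QuvQ is not produced.
Maltulose is present, so VorN is active.
With repressor VorN bound, *dovB* is not transcribed.
So DovB is not produced.
Required activator QuvQ is absent, so *nolX* is not transcribed.
So NolX is not produced.
Sorbose is absent, so NerB is active.
Activator NerB is present, so *wexV* is transcribed.
So WexV is produced and active.
No repressor is bound and WexV is active, so *kosD* is transcribed.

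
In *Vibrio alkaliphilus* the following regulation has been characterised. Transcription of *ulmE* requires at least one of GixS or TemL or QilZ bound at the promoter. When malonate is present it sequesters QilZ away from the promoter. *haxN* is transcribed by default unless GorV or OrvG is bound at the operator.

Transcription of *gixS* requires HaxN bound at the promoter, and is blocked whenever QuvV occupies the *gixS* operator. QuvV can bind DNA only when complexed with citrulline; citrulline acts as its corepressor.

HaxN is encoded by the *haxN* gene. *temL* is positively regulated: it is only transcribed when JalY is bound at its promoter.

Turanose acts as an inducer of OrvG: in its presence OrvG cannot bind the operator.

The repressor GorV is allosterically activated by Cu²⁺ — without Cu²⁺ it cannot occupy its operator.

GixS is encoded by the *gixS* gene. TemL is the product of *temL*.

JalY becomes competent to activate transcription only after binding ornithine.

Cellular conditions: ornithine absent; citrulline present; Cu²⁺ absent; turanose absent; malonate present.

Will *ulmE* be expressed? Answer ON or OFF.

OFF

Cu²⁺ is absent, so GorV is inactive.
Turanose is absent, so OrvG is active.
With repressor OrvG bound, *haxN* is not transcribed.
So HaxN is not produced.
Citrulline is present, so QuvV is active.
With repressor QuvV bound, *gixS* is not transcribed.
So GixS is not produced.
Ornithine is absent, so JalY is inactive.
Required activator JalY is absent, so *temL* is not transcribed.
So TemL is not produced.
Malonate is present, so QilZ is inactive.
No activator is available at the *ulmE* promoter, so *ulmE* is not transcribed.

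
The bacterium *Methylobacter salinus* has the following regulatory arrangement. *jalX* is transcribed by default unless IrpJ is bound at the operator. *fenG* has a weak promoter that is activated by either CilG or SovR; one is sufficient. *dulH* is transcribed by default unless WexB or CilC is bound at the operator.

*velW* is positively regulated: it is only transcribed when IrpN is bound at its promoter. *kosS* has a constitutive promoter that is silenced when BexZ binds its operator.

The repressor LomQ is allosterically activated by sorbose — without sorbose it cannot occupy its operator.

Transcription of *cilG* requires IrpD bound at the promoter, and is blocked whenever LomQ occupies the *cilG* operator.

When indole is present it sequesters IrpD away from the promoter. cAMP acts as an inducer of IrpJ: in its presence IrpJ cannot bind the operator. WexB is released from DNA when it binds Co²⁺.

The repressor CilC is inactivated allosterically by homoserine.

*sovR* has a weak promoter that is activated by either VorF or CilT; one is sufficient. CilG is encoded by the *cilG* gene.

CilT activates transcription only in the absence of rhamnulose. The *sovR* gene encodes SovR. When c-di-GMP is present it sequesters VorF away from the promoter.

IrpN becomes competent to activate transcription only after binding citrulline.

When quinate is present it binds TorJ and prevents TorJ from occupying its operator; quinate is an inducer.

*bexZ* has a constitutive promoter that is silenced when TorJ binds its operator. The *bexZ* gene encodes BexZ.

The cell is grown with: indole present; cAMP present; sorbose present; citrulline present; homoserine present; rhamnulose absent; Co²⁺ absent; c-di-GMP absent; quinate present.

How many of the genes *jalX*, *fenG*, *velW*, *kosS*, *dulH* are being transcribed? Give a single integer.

3

cAMP is present, so IrpJ is inactive.
With no repressor bound, *jalX* is transcribed.
→ *jalX* is ON.
Sorbose is present, so LomQ is active.
Indole is present, so IrpD is inactive.
With repressor LomQ bound, *cilG* is not transcribed.
So CilG is not produced.
c-di-GMP is absent, so VorF is active.
Rhamnulose is absent, so CilT is active.
Activator VorF is present, so *sovR* is transcribed.
So SovR is produced and active.
Activator SovR is present, so *fenG* is transcribed.
→ *fenG* is ON.
Citrulline is present, so IrpN is active.
No repressor is bound and IrpN is active, so *velW* is transcribed.
→ *velW* is ON.
Quinate is present, so TorJ is inactive.
With no repressor bound, *bexZ* is transcribed.
So BexZ is produced and active.
With repressor BexZ bound, *kosS* is not transcribed.
→ *kosS* is OFF.
Co²⁺ is absent, so WexB is active.
Homoserine is present, so CilC is inactive.
With repressor WexB bound, *dulH* is not transcribed.
→ *dulH* is OFF.
3 of the 5 genes are transcribed.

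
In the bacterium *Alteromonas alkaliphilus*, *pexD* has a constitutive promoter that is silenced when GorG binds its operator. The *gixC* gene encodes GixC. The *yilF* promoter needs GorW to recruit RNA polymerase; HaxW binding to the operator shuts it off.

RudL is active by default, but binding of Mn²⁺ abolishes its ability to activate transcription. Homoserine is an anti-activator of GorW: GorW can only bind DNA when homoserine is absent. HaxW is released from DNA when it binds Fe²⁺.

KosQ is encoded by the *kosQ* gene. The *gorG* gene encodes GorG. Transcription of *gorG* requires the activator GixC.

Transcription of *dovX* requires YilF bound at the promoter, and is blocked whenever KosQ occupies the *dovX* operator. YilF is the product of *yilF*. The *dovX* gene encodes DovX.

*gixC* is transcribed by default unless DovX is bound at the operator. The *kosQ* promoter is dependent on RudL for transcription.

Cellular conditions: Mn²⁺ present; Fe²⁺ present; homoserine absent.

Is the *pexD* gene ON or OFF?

ON

Mn²⁺ is present, so RudL is inactive.
Required activator RudL is absent, so *kosQ* is not transcribed.
So KosQ is not produced.
Homoserine is absent, so GorW is active.
Fe²⁺ is present, so HaxW is inactive.
No repressor is bound and GorW is active, so *yilF* is transcribed.
So YilF is produced and active.
No repressor is bound and YilF is active, so *dovX* is transcribed.
So DovX is produced and active.
With repressor DovX bound, *gixC* is not transcribed.
So GixC is not produced.
Required activator GixC is absent, so *gorG* is not transcribed.
So GorG is not produced.
With no repressor bound, *pexD* is transcribed.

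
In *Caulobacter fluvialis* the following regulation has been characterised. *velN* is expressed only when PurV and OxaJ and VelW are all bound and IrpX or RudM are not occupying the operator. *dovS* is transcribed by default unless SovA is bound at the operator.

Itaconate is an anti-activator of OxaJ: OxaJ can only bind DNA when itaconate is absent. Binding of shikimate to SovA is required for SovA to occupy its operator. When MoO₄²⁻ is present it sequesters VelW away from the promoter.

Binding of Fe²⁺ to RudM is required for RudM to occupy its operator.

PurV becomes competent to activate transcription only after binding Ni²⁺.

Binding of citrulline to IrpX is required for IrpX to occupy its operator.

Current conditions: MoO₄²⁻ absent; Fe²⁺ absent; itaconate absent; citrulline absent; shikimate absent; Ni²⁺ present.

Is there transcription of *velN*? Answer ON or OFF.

ON

Ni²⁺ is present, so PurV is active.
Citrulline is absent, so IrpX is inactive.
Itaconate is absent, so OxaJ is active.
MoO₄²⁻ is absent, so VelW is active.
Fe²⁺ is absent, so RudM is inactive.
No repressor is bound and PurV and OxaJ and VelW are active, so *velN* is transcribed.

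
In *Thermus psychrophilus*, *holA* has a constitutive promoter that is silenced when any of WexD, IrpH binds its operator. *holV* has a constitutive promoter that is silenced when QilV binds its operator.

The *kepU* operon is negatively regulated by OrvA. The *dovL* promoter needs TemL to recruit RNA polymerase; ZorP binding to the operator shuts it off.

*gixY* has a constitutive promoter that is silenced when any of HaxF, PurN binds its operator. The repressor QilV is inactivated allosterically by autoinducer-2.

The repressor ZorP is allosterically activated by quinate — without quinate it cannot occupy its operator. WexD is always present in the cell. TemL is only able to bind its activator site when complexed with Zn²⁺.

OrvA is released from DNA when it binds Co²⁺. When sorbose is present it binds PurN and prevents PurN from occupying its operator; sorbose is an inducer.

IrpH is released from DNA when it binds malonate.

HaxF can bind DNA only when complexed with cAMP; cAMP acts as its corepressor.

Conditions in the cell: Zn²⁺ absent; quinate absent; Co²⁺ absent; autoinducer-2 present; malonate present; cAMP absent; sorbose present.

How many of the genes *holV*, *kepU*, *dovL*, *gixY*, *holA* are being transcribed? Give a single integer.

2

Autoinducer-2 is present, so QilV is inactive.
With no repressor bound, *holV* is transcribed.
→ *holV* is ON.
Co²⁺ is absent, so OrvA is active.
With repressor OrvA bound, *kepU* is not transcribed.
→ *kepU* is OFF.
Quinate is absent, so ZorP is inactive.
Zn²⁺ is absent, so TemL is inactive.
Required activator TemL is absent, so *dovL* is not transcribed.
→ *dovL* is OFF.
cAMP is absent, so HaxF is inactive.
Sorbose is present, so PurN is inactive.
With no repressor bound, *gixY* is transcribed.
→ *gixY* is ON.
WexD is produced constitutively and is active.
Malonate is present, so IrpH is inactive.
With repressor WexD bound, *holA* is not transcribed.
→ *holA* is OFF.
2 of the 5 genes are transcribed.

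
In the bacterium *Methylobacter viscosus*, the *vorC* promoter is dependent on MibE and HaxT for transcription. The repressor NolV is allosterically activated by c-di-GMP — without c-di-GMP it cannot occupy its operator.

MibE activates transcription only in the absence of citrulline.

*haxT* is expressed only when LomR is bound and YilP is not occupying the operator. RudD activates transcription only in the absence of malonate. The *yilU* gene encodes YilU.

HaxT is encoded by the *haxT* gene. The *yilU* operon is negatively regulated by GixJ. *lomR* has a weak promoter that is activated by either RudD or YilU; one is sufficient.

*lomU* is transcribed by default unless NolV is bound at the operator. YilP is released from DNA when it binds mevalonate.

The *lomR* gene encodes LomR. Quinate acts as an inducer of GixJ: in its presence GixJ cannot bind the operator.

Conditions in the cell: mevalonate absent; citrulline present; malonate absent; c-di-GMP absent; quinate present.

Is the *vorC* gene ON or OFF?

OFF

Citrulline is present, so MibE is inactive.
Mevalonate is absent, so YilP is active.
Malonate is absent, so RudD is active.
Quinate is present, so GixJ is inactive.
With no repressor bound, *yilU* is transcribed.
So YilU is produced and active.
Activator RudD is present, so *lomR* is transcribed.
So LomR is produced and active.
With repressor YilP bound, *haxT* is not transcribed.
So HaxT is not produced.
Required activator MibE is absent, so *vorC* is not transcribed.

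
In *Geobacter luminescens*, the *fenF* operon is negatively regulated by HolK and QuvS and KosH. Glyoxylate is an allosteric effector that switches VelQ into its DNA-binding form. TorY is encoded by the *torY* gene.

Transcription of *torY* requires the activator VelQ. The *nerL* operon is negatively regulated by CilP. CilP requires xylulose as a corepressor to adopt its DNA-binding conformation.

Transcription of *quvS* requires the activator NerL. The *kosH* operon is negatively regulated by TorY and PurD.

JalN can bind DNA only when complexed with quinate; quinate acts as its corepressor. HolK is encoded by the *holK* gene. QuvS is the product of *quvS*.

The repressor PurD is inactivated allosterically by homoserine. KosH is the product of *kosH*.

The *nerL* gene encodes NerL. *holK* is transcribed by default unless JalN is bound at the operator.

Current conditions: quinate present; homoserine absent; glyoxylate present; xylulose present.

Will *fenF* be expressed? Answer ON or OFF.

Quinate is present, so JalN is active.
With repressor JalN bound, *holK* is not transcribed.
So HolK is not produced.
Xylulose is present, so CilP is active.
With repressor CilP bound, *nerL* is not transcribed.
So NerL is not produced.
Required activator NerL is absent, so *quvS* is not transcribed.
So QuvS is not produced.
Glyoxylate is present, so VelQ is active.
No repressor is bound and VelQ is active, so *torY* is transcribed.
So TorY is produced and active.
Homoserine is absent, so PurD is active.
With repressor TorY bound, *kosH* is not transcribed.
So KosH is not produced.
With no repressor bound, *fenF* is transcribed.

ON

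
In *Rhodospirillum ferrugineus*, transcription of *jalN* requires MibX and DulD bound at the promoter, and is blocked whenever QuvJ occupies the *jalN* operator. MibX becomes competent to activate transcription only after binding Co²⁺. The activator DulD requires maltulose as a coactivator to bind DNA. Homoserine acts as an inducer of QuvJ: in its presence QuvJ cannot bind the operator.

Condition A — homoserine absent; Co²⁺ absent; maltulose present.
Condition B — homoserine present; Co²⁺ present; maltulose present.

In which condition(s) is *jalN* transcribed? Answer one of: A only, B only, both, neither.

Condition A:
Homoserine is absent, so QuvJ is active.
Co²⁺ is absent, so MibX is inactive.
Maltulose is present, so DulD is active.
With repressor QuvJ bound, *jalN* is not transcribed.
→ *jalN* is OFF in A.
Condition B:
Homoserine is present, so QuvJ is inactive.
Co²⁺ is present, so MibX is active.
Maltulose is present, so DulD is active.
No repressor is bound and MibX and DulD are active, so *jalN* is transcribed.
→ *jalN* is ON in B.

B only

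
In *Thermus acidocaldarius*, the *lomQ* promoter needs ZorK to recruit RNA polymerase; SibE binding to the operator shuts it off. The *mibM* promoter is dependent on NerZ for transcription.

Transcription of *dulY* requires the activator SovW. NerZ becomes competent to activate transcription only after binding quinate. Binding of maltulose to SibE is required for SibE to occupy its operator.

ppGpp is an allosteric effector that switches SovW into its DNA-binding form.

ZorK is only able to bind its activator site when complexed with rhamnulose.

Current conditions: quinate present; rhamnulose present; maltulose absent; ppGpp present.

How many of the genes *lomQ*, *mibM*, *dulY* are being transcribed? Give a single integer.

Rhamnulose is present, so ZorK is active.
Maltulose is absent, so SibE is inactive.
No repressor is bound and ZorK is active, so *lomQ* is transcribed.
→ *lomQ* is ON.
Quinate is present, so NerZ is active.
No repressor is bound and NerZ is active, so *mibM* is transcribed.
→ *mibM* is ON.
ppGpp is present, so SovW is active.
No repressor is bound and SovW is active, so *dulY* is transcribed.
→ *dulY* is ON.
3 of the 3 genes are transcribed.

3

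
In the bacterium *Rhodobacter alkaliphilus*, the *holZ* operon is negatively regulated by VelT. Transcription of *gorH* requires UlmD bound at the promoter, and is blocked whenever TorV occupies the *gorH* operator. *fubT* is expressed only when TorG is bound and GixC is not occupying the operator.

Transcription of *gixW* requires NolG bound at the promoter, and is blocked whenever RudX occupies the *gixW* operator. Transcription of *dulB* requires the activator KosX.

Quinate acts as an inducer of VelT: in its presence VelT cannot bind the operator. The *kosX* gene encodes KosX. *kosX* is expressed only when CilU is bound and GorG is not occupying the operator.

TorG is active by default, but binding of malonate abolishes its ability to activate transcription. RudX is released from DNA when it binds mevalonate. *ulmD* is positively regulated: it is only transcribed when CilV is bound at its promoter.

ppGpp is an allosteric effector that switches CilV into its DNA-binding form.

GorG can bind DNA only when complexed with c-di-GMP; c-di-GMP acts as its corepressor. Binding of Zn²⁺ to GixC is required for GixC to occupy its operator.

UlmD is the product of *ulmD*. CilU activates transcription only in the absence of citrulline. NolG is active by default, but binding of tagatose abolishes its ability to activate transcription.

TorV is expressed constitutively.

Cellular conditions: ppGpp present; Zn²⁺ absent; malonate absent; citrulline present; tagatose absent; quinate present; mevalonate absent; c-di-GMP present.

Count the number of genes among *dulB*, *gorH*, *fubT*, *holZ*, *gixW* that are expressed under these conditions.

2

c-di-GMP is present, so GorG is active.
Citrulline is present, so CilU is inactive.
With repressor GorG bound, *kosX* is not transcribed.
So KosX is not produced.
Required activator KosX is absent, so *dulB* is not transcribed.
→ *dulB* is OFF.
ppGpp is present, so CilV is active.
No repressor is bound and CilV is active, so *ulmD* is transcribed.
So UlmD is produced and active.
TorV is produced constitutively and is active.
With repressor TorV bound, *gorH* is not transcribed.
→ *gorH* is OFF.
Zn²⁺ is absent, so GixC is inactive.
Malonate is absent, so TorG is active.
No repressor is bound and TorG is active, so *fubT* is transcribed.
→ *fubT* is ON.
Quinate is present, so VelT is inactive.
With no repressor bound, *holZ* is transcribed.
→ *holZ* is ON.
Mevalonate is absent, so RudX is active.
Tagatose is absent, so NolG is active.
With repressor RudX bound, *gixW* is not transcribed.
→ *gixW* is OFF.
2 of the 5 genes are transcribed.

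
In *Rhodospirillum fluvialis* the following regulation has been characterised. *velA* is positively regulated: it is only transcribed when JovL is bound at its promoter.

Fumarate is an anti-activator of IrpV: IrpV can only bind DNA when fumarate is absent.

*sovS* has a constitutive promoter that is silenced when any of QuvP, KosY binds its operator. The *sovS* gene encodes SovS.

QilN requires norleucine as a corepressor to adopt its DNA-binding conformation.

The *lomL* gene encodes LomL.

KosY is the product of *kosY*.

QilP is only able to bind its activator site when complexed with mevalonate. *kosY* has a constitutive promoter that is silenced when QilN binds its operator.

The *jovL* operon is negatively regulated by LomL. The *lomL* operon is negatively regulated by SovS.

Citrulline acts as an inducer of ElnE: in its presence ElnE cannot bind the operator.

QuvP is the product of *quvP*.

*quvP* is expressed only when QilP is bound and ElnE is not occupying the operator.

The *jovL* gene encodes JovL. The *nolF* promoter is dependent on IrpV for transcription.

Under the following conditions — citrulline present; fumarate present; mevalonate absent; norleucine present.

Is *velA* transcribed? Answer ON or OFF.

Mevalonate is absent, so QilP is inactive.
Citrulline is present, so ElnE is inactive.
Required activator QilP is absent, so *quvP* is not transcribed.
So QuvP is not produced.
Norleucine is present, so QilN is active.
With repressor QilN bound, *kosY* is not transcribed.
So KosY is not produced.
With no repressor bound, *sovS* is transcribed.
So SovS is produced and active.
With repressor SovS bound, *lomL* is not transcribed.
So LomL is not produced.
With no repressor bound, *jovL* is transcribed.
So JovL is produced and active.
No repressor is bound and JovL is active, so *velA* is transcribed.

ON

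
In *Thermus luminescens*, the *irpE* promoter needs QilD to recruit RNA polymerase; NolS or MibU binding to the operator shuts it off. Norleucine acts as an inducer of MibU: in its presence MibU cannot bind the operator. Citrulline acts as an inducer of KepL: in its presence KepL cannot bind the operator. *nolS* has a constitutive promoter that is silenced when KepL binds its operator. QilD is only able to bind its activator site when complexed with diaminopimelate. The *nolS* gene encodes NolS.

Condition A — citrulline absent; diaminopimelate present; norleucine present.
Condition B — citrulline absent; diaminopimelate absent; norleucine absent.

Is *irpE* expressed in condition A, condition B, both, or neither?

A only

Condition A:
Citrulline is absent, so KepL is active.
With repressor KepL bound, *nolS* is not transcribed.
So NolS is not produced.
Diaminopimelate is present, so QilD is active.
Norleucine is present, so MibU is inactive.
No repressor is bound and QilD is active, so *irpE* is transcribed.
→ *irpE* is ON in A.
Condition B:
Citrulline is absent, so KepL is active.
With repressor KepL bound, *nolS* is not transcribed.
So NolS is not produced.
Diaminopimelate is absent, so QilD is inactive.
Norleucine is absent, so MibU is active.
With repressor MibU bound, *irpE* is not transcribed.
→ *irpE* is OFF in B.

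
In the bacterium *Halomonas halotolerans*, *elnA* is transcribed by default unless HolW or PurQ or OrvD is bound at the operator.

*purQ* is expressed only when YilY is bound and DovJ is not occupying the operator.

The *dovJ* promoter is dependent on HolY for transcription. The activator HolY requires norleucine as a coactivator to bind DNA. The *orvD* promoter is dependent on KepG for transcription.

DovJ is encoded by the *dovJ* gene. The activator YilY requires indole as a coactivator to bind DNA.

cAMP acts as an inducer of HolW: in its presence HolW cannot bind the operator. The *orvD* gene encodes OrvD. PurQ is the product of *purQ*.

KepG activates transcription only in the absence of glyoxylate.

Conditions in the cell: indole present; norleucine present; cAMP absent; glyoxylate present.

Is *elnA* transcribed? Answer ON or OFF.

cAMP is absent, so HolW is active.
Indole is present, so YilY is active.
Norleucine is present, so HolY is active.
No repressor is bound and HolY is active, so *dovJ* is transcribed.
So DovJ is produced and active.
With repressor DovJ bound, *purQ* is not transcribed.
So PurQ is not produced.
Glyoxylate is present, so KepG is inactive.
Required activator KepG is absent, so *orvD* is not transcribed.
So OrvD is not produced.
With repressor HolW bound, *elnA* is not transcribed.

OFF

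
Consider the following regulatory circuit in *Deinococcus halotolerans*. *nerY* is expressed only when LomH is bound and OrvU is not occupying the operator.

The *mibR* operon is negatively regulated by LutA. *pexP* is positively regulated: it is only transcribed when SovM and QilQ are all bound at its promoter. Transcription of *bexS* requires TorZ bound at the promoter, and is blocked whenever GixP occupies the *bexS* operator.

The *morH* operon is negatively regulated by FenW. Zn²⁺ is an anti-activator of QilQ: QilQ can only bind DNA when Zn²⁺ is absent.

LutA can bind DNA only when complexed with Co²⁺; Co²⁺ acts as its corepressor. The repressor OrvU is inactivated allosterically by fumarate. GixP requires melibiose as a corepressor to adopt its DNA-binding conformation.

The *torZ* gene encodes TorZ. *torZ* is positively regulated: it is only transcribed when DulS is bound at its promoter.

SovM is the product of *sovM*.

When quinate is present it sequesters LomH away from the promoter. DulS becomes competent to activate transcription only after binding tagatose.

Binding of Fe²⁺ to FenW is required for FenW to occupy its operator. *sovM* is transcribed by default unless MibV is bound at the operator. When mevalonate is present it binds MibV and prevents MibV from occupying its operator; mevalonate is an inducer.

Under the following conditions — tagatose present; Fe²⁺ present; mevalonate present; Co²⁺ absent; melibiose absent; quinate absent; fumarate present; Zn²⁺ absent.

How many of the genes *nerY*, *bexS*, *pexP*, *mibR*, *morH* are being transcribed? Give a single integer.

4

Quinate is absent, so LomH is active.
Fumarate is present, so OrvU is inactive.
No repressor is bound and LomH is active, so *nerY* is transcribed.
→ *nerY* is ON.
Melibiose is absent, so GixP is inactive.
Tagatose is present, so DulS is active.
No repressor is bound and DulS is active, so *torZ* is transcribed.
So TorZ is produced and active.
No repressor is bound and TorZ is active, so *bexS* is transcribed.
→ *bexS* is ON.
Mevalonate is present, so MibV is inactive.
With no repressor bound, *sovM* is transcribed.
So SovM is produced and active.
Zn²⁺ is absent, so QilQ is active.
No repressor is bound and SovM and QilQ are active, so *pexP* is transcribed.
→ *pexP* is ON.
Co²⁺ is absent, so LutA is inactive.
With no repressor bound, *mibR* is transcribed.
→ *mibR* is ON.
Fe²⁺ is present, so FenW is active.
With repressor FenW bound, *morH* is not transcribed.
→ *morH* is OFF.
4 of the 5 genes are transcribed.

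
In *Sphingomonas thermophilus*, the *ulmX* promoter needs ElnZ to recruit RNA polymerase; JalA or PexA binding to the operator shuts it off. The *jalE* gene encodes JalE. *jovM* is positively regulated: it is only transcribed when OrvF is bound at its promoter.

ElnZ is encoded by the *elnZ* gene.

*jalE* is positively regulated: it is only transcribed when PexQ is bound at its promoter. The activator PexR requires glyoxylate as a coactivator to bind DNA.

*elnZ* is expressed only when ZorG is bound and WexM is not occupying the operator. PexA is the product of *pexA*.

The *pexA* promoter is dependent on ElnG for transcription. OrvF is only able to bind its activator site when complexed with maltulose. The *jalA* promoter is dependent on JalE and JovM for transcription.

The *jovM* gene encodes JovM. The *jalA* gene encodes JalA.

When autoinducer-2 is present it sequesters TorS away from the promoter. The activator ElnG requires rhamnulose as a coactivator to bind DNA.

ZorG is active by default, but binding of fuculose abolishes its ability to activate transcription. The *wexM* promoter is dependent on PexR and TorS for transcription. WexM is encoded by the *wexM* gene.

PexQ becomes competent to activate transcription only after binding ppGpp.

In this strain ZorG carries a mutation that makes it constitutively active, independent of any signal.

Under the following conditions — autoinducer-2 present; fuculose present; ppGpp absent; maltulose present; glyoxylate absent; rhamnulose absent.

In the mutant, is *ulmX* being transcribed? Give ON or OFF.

ON

ppGpp is absent, so PexQ is inactive.
Required activator PexQ is absent, so *jalE* is not transcribed.
So JalE is not produced.
Maltulose is present, so OrvF is active.
No repressor is bound and OrvF is active, so *jovM* is transcribed.
So JovM is produced and active.
Required activator JalE is absent, so *jalA* is not transcribed.
So JalA is not produced.
Rhamnulose is absent, so ElnG is inactive.
Required activator ElnG is absent, so *pexA* is not transcribed.
So PexA is not produced.
Glyoxylate is absent, so PexR is inactive.
Autoinducer-2 is present, so TorS is inactive.
Required activator PexR is absent, so *wexM* is not transcribed.
So WexM is not produced.
ZorG is constitutively active in this strain.
No repressor is bound and ZorG is active, so *elnZ* is transcribed.
So ElnZ is produced and active.
No repressor is bound and ElnZ is active, so *ulmX* is transcribed.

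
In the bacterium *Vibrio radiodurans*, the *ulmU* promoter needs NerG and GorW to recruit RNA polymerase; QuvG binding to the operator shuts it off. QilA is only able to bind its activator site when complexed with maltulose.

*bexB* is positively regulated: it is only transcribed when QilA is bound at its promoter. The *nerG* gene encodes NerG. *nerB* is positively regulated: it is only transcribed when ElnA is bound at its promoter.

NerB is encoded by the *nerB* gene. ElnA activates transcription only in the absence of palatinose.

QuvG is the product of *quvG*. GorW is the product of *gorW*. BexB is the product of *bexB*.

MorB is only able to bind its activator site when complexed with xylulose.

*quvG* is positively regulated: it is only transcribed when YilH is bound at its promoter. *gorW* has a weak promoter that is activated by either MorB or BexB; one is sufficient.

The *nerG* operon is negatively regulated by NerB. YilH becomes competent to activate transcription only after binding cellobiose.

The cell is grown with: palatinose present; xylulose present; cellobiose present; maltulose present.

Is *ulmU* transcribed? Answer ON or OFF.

Palatinose is present, so ElnA is inactive.
Required activator ElnA is absent, so *nerB* is not transcribed.
So NerB is not produced.
With no repressor bound, *nerG* is transcribed.
So NerG is produced and active.
Cellobiose is present, so YilH is active.
No repressor is bound and YilH is active, so *quvG* is transcribed.
So QuvG is produced and active.
Xylulose is present, so MorB is active.
Maltulose is present, so QilA is active.
No repressor is bound and QilA is active, so *bexB* is transcribed.
So BexB is produced and active.
Activator MorB is present, so *gorW* is transcribed.
So GorW is produced and active.
With repressor QuvG bound, *ulmU* is not transcribed.

OFF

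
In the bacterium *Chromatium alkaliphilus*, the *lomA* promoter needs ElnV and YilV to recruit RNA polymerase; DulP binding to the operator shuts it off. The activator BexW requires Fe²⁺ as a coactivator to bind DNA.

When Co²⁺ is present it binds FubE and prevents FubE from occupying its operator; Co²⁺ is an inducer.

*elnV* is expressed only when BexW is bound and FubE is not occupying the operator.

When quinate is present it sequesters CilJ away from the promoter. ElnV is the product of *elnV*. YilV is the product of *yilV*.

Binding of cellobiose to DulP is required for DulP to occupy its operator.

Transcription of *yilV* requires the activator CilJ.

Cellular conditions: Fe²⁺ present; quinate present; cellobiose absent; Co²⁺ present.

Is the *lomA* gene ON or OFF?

Fe²⁺ is present, so BexW is active.
Co²⁺ is present, so FubE is inactive.
No repressor is bound and BexW is active, so *elnV* is transcribed.
So ElnV is produced and active.
Quinate is present, so CilJ is inactive.
Required activator CilJ is absent, so *yilV* is not transcribed.
So YilV is not produced.
Cellobiose is absent, so DulP is inactive.
Required activator YilV is absent, so *lomA* is not transcribed.

OFF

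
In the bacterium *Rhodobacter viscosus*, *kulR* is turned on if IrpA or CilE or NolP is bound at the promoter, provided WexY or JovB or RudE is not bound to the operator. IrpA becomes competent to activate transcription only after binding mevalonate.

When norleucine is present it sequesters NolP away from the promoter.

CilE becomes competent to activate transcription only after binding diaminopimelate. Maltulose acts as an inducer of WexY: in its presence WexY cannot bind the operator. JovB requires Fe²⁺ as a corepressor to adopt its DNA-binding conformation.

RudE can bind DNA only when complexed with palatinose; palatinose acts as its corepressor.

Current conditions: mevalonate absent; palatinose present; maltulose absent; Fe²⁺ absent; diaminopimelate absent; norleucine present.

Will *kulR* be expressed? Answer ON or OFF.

OFF

Maltulose is absent, so WexY is active.
Mevalonate is absent, so IrpA is inactive.
Diaminopimelate is absent, so CilE is inactive.
Fe²⁺ is absent, so JovB is inactive.
Palatinose is present, so RudE is active.
Norleucine is present, so NolP is inactive.
With repressor WexY bound, *kulR* is not transcribed.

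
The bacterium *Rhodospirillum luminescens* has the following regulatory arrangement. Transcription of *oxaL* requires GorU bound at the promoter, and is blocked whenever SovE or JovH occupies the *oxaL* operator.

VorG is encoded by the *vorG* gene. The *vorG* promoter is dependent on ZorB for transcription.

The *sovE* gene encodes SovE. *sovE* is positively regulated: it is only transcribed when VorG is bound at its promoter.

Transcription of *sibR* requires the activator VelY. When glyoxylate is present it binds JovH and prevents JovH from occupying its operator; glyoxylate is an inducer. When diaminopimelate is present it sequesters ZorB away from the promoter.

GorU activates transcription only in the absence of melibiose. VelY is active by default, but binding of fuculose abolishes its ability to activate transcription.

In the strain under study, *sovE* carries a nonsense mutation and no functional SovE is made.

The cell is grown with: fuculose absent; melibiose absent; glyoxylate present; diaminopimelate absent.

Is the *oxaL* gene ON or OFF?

ON

Melibiose is absent, so GorU is active.
SovE is non-functional in this strain, so it has no effect.
Glyoxylate is present, so JovH is inactive.
No repressor is bound and GorU is active, so *oxaL* is transcribed.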